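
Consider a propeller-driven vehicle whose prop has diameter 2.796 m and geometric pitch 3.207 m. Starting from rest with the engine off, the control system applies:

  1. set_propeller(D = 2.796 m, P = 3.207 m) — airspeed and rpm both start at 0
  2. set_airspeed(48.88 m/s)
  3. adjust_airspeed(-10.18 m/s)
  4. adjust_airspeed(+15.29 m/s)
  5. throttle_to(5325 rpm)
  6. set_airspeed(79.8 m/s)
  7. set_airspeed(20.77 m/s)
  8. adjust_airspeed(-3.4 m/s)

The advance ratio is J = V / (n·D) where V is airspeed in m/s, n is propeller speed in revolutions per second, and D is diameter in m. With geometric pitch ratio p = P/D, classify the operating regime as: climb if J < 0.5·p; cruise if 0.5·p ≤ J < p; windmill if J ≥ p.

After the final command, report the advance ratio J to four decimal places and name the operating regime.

J = 0.0700, regime = climb

set_propeller: D = 2.796 m, P = 3.207 m (p = P/D = 1.146996); state ← (V=0, rpm=0)
set_airspeed(48.88): V ← 48.88 m/s
adjust_airspeed(-10.18): V ← 48.88 -10.18 = 38.7 m/s
adjust_airspeed(+15.29): V ← 38.7 +15.29 = 53.99 m/s
throttle_to(5325): rpm ← 5325
set_airspeed(79.8): V ← 79.8 m/s
set_airspeed(20.77): V ← 20.77 m/s
adjust_airspeed(-3.4): V ← 20.77 -3.4 = 17.37 m/s
final state: V = 17.37 m/s, rpm = 5325 → n = rpm/60 = 88.750000 rev/s
J = V / (n·D) = 17.37 / (88.750000 × 2.796) = 0.069999
regime bands: climb J<0.5735 | cruise [0.5735, 1.1470) | windmill J≥1.1470
J = 0.0700 → climb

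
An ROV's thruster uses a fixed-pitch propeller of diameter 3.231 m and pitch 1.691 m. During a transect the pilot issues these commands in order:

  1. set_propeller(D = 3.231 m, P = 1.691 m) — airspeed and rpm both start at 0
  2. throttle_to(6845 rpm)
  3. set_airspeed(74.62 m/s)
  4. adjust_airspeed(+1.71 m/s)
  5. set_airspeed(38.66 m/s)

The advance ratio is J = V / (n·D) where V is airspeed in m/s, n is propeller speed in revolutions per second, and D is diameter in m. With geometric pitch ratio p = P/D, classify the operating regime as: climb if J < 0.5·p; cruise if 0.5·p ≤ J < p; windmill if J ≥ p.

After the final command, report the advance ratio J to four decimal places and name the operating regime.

J = 0.1049, regime = climb

set_propeller: D = 3.231 m, P = 1.691 m (p = P/D = 0.523367); state ← (V=0, rpm=0)
throttle_to(6845): rpm ← 6845
set_airspeed(74.62): V ← 74.62 m/s
adjust_airspeed(+1.71): V ← 74.62 +1.71 = 76.33 m/s
set_airspeed(38.66): V ← 38.66 m/s
final state: V = 38.66 m/s, rpm = 6845 → n = rpm/60 = 114.083333 rev/s
J = V / (n·D) = 38.66 / (114.083333 × 3.231) = 0.104882
regime bands: climb J<0.2617 | cruise [0.2617, 0.5234) | windmill J≥0.5234
J = 0.1049 → climb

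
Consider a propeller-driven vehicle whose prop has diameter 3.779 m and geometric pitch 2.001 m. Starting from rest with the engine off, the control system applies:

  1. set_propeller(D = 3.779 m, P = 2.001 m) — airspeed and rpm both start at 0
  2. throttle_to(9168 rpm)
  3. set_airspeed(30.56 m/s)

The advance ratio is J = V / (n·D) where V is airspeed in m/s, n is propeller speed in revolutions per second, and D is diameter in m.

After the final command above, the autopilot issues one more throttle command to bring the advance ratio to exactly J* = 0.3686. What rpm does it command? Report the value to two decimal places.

rpm = 1316.35

set_propeller: D = 3.779 m, P = 2.001 m (p = P/D = 0.529505); state ← (V=0, rpm=0)
throttle_to(9168): rpm ← 9168
set_airspeed(30.56): V ← 30.56 m/s
final state: V = 30.56 m/s, rpm = 9168 → n = rpm/60 = 152.800000 rev/s
target J* = 0.3686; solve J* = V/(n·D) for n: n = V/(J*·D) = 30.56/(0.3686 × 3.779) = 21.939217 rev/s
rpm = 60·n = 1316.353030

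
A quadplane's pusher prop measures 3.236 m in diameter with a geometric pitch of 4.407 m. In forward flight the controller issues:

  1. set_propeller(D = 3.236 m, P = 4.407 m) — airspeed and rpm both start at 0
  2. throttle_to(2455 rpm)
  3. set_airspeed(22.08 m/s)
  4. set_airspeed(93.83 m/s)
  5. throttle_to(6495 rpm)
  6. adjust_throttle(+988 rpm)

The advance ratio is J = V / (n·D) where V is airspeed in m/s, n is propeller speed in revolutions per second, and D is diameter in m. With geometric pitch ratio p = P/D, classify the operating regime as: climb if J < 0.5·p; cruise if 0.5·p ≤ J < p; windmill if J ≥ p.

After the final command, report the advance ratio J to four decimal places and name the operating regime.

set_propeller: D = 3.236 m, P = 4.407 m (p = P/D = 1.361867); state ← (V=0, rpm=0)
throttle_to(2455): rpm ← 2455
set_airspeed(22.08): V ← 22.08 m/s
set_airspeed(93.83): V ← 93.83 m/s
throttle_to(6495): rpm ← 6495
adjust_throttle(+988): rpm ← 6495 +988 = 7483
final state: V = 93.83 m/s, rpm = 7483 → n = rpm/60 = 124.716667 rev/s
J = V / (n·D) = 93.83 / (124.716667 × 3.236) = 0.232492
regime bands: climb J<0.6809 | cruise [0.6809, 1.3619) | windmill J≥1.3619
J = 0.2325 → climb

J = 0.2325, regime = climb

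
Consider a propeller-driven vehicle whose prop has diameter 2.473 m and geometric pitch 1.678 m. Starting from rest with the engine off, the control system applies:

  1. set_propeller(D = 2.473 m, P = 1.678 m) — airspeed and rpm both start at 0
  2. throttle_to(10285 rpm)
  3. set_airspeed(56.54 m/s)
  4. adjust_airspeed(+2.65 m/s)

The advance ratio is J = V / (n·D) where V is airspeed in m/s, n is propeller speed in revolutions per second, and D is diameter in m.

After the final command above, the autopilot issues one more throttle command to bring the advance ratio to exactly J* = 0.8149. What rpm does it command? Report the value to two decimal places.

rpm = 1762.26

set_propeller: D = 2.473 m, P = 1.678 m (p = P/D = 0.678528); state ← (V=0, rpm=0)
throttle_to(10285): rpm ← 10285
set_airspeed(56.54): V ← 56.54 m/s
adjust_airspeed(+2.65): V ← 56.54 +2.65 = 59.19 m/s
final state: V = 59.19 m/s, rpm = 10285 → n = rpm/60 = 171.416667 rev/s
target J* = 0.8149; solve J* = V/(n·D) for n: n = V/(J*·D) = 59.19/(0.8149 × 2.473) = 29.371079 rev/s
rpm = 60·n = 1762.264758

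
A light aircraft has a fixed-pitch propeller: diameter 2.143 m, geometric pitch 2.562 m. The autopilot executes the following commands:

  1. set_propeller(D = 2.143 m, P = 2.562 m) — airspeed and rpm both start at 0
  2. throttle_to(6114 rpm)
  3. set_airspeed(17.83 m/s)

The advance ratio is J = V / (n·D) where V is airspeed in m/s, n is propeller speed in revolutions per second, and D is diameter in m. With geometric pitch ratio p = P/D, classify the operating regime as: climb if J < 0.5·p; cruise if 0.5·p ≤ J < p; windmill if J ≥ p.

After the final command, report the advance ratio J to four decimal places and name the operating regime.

set_propeller: D = 2.143 m, P = 2.562 m (p = P/D = 1.195520); state ← (V=0, rpm=0)
throttle_to(6114): rpm ← 6114
set_airspeed(17.83): V ← 17.83 m/s
final state: V = 17.83 m/s, rpm = 6114 → n = rpm/60 = 101.900000 rev/s
J = V / (n·D) = 17.83 / (101.900000 × 2.143) = 0.081650
regime bands: climb J<0.5978 | cruise [0.5978, 1.1955) | windmill J≥1.1955
J = 0.0816 → climb

J = 0.0816, regime = climb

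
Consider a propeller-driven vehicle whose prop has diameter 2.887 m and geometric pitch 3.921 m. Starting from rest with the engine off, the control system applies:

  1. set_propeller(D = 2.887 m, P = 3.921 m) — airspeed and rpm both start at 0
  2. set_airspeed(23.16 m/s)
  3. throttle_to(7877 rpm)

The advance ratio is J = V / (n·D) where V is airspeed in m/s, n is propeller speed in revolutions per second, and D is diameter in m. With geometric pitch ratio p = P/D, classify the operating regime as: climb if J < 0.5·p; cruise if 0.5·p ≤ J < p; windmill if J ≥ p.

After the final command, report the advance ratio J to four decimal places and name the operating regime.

set_propeller: D = 2.887 m, P = 3.921 m (p = P/D = 1.358157); state ← (V=0, rpm=0)
set_airspeed(23.16): V ← 23.16 m/s
throttle_to(7877): rpm ← 7877
final state: V = 23.16 m/s, rpm = 7877 → n = rpm/60 = 131.283333 rev/s
J = V / (n·D) = 23.16 / (131.283333 × 2.887) = 0.061106
regime bands: climb J<0.6791 | cruise [0.6791, 1.3582) | windmill J≥1.3582
J = 0.0611 → climb

J = 0.0611, regime = climb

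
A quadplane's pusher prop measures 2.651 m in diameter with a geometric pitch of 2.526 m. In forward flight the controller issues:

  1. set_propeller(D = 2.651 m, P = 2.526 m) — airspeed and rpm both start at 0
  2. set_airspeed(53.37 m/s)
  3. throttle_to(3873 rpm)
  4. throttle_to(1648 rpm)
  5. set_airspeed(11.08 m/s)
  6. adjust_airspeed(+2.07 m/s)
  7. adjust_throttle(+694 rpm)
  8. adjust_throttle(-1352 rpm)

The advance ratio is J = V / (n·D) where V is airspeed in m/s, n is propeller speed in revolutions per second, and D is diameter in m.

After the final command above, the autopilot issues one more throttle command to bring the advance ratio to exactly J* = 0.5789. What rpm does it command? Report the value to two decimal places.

rpm = 514.12

set_propeller: D = 2.651 m, P = 2.526 m (p = P/D = 0.952848); state ← (V=0, rpm=0)
set_airspeed(53.37): V ← 53.37 m/s
throttle_to(3873): rpm ← 3873
throttle_to(1648): rpm ← 1648
set_airspeed(11.08): V ← 11.08 m/s
adjust_airspeed(+2.07): V ← 11.08 +2.07 = 13.15 m/s
adjust_throttle(+694): rpm ← 1648 +694 = 2342
adjust_throttle(-1352): rpm ← 2342 -1352 = 990
final state: V = 13.15 m/s, rpm = 990 → n = rpm/60 = 16.500000 rev/s
target J* = 0.5789; solve J* = V/(n·D) for n: n = V/(J*·D) = 13.15/(0.5789 × 2.651) = 8.568651 rev/s
rpm = 60·n = 514.119085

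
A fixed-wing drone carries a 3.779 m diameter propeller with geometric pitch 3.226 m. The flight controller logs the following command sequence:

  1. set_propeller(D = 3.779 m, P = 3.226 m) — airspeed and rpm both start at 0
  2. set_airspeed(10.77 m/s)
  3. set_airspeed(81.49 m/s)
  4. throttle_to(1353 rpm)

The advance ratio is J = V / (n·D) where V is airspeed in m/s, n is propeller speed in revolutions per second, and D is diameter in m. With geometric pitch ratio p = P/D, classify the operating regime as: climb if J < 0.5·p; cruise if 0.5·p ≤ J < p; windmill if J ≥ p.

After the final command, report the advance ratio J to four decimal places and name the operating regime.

set_propeller: D = 3.779 m, P = 3.226 m (p = P/D = 0.853665); state ← (V=0, rpm=0)
set_airspeed(10.77): V ← 10.77 m/s
set_airspeed(81.49): V ← 81.49 m/s
throttle_to(1353): rpm ← 1353
final state: V = 81.49 m/s, rpm = 1353 → n = rpm/60 = 22.550000 rev/s
J = V / (n·D) = 81.49 / (22.550000 × 3.779) = 0.956271
regime bands: climb J<0.4268 | cruise [0.4268, 0.8537) | windmill J≥0.8537
J = 0.9563 → windmill

J = 0.9563, regime = windmill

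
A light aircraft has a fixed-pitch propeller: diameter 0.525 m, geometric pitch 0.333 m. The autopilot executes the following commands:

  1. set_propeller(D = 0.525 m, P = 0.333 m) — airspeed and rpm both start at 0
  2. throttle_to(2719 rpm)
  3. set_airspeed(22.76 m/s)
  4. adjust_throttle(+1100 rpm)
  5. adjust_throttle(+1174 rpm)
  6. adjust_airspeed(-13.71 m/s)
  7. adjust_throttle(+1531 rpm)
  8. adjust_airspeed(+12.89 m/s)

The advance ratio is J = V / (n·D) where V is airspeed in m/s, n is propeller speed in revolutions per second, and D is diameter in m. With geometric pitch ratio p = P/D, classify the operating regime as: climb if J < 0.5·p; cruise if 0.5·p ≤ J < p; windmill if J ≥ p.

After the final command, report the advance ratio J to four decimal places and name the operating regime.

set_propeller: D = 0.525 m, P = 0.333 m (p = P/D = 0.634286); state ← (V=0, rpm=0)
throttle_to(2719): rpm ← 2719
set_airspeed(22.76): V ← 22.76 m/s
adjust_throttle(+1100): rpm ← 2719 +1100 = 3819
adjust_throttle(+1174): rpm ← 3819 +1174 = 4993
adjust_airspeed(-13.71): V ← 22.76 -13.71 = 9.05 m/s
adjust_throttle(+1531): rpm ← 4993 +1531 = 6524
adjust_airspeed(+12.89): V ← 9.05 +12.89 = 21.94 m/s
final state: V = 21.94 m/s, rpm = 6524 → n = rpm/60 = 108.733333 rev/s
J = V / (n·D) = 21.94 / (108.733333 × 0.525) = 0.384339
regime bands: climb J<0.3171 | cruise [0.3171, 0.6343) | windmill J≥0.6343
J = 0.3843 → cruise

J = 0.3843, regime = cruise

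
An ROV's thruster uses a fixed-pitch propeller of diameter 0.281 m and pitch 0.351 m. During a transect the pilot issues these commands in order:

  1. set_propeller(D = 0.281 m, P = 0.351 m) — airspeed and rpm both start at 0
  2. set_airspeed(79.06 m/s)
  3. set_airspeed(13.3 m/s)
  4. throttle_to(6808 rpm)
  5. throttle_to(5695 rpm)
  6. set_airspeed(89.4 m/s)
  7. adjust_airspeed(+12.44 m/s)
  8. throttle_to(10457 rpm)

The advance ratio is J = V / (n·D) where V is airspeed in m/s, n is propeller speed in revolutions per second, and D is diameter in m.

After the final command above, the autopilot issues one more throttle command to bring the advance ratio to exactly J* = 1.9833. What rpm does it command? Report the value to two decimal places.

rpm = 10964.15

set_propeller: D = 0.281 m, P = 0.351 m (p = P/D = 1.249110); state ← (V=0, rpm=0)
set_airspeed(79.06): V ← 79.06 m/s
set_airspeed(13.3): V ← 13.3 m/s
throttle_to(6808): rpm ← 6808
throttle_to(5695): rpm ← 5695
set_airspeed(89.4): V ← 89.4 m/s
adjust_airspeed(+12.44): V ← 89.4 +12.44 = 101.84 m/s
throttle_to(10457): rpm ← 10457
final state: V = 101.84 m/s, rpm = 10457 → n = rpm/60 = 174.283333 rev/s
target J* = 1.9833; solve J* = V/(n·D) for n: n = V/(J*·D) = 101.84/(1.9833 × 0.281) = 182.735808 rev/s
rpm = 60·n = 10964.148505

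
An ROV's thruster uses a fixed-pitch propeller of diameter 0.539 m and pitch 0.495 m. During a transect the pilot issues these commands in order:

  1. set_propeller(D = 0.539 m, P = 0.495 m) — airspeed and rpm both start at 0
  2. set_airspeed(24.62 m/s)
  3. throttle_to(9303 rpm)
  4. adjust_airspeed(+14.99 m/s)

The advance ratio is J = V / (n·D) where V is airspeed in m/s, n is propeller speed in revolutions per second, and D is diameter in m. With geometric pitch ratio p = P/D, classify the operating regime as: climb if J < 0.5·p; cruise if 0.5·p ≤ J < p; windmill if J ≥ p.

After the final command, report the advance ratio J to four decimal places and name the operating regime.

J = 0.4740, regime = cruise

set_propeller: D = 0.539 m, P = 0.495 m (p = P/D = 0.918367); state ← (V=0, rpm=0)
set_airspeed(24.62): V ← 24.62 m/s
throttle_to(9303): rpm ← 9303
adjust_airspeed(+14.99): V ← 24.62 +14.99 = 39.61 m/s
final state: V = 39.61 m/s, rpm = 9303 → n = rpm/60 = 155.050000 rev/s
J = V / (n·D) = 39.61 / (155.050000 × 0.539) = 0.473963
regime bands: climb J<0.4592 | cruise [0.4592, 0.9184) | windmill J≥0.9184
J = 0.4740 → cruise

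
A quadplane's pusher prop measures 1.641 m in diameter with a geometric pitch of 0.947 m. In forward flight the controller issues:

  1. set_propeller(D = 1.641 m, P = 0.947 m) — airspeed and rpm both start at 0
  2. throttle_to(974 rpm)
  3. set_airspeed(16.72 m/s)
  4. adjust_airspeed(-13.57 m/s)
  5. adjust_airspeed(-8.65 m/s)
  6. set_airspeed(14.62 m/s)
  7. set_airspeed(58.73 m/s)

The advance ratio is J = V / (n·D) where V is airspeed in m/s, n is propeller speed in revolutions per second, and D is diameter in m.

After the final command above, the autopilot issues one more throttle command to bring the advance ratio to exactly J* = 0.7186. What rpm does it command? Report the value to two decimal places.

set_propeller: D = 1.641 m, P = 0.947 m (p = P/D = 0.577087); state ← (V=0, rpm=0)
throttle_to(974): rpm ← 974
set_airspeed(16.72): V ← 16.72 m/s
adjust_airspeed(-13.57): V ← 16.72 -13.57 = 3.15 m/s
adjust_airspeed(-8.65): V ← 3.15 -8.65 = -5.5 m/s
set_airspeed(14.62): V ← 14.62 m/s
set_airspeed(58.73): V ← 58.73 m/s
final state: V = 58.73 m/s, rpm = 974 → n = rpm/60 = 16.233333 rev/s
target J* = 0.7186; solve J* = V/(n·D) for n: n = V/(J*·D) = 58.73/(0.7186 × 1.641) = 49.803998 rev/s
rpm = 60·n = 2988.239879

rpm = 2988.24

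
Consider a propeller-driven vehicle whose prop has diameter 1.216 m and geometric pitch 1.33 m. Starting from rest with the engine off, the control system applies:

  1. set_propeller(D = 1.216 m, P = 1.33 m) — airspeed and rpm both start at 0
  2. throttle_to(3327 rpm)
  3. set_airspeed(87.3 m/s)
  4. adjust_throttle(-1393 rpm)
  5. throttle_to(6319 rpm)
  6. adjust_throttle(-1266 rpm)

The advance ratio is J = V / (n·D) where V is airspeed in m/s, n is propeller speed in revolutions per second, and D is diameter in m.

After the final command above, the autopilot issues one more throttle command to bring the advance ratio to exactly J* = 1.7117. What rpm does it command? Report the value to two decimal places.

rpm = 2516.54

set_propeller: D = 1.216 m, P = 1.33 m (p = P/D = 1.093750); state ← (V=0, rpm=0)
throttle_to(3327): rpm ← 3327
set_airspeed(87.3): V ← 87.3 m/s
adjust_throttle(-1393): rpm ← 3327 -1393 = 1934
throttle_to(6319): rpm ← 6319
adjust_throttle(-1266): rpm ← 6319 -1266 = 5053
final state: V = 87.3 m/s, rpm = 5053 → n = rpm/60 = 84.216667 rev/s
target J* = 1.7117; solve J* = V/(n·D) for n: n = V/(J*·D) = 87.3/(1.7117 × 1.216) = 41.942375 rev/s
rpm = 60·n = 2516.542495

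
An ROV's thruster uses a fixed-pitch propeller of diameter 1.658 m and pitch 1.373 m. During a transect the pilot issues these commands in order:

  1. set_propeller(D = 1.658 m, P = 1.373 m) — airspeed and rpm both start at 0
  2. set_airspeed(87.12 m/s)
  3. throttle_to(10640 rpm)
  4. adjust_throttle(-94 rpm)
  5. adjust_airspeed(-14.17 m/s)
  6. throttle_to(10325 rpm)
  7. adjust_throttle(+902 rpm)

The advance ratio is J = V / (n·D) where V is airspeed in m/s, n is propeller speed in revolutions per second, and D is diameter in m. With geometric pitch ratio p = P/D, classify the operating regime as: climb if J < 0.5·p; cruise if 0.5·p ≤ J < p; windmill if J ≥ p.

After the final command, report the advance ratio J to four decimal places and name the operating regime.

J = 0.2351, regime = climb

set_propeller: D = 1.658 m, P = 1.373 m (p = P/D = 0.828106); state ← (V=0, rpm=0)
set_airspeed(87.12): V ← 87.12 m/s
throttle_to(10640): rpm ← 10640
adjust_throttle(-94): rpm ← 10640 -94 = 10546
adjust_airspeed(-14.17): V ← 87.12 -14.17 = 72.95 m/s
throttle_to(10325): rpm ← 10325
adjust_throttle(+902): rpm ← 10325 +902 = 11227
final state: V = 72.95 m/s, rpm = 11227 → n = rpm/60 = 187.116667 rev/s
J = V / (n·D) = 72.95 / (187.116667 × 1.658) = 0.235141
regime bands: climb J<0.4141 | cruise [0.4141, 0.8281) | windmill J≥0.8281
J = 0.2351 → climb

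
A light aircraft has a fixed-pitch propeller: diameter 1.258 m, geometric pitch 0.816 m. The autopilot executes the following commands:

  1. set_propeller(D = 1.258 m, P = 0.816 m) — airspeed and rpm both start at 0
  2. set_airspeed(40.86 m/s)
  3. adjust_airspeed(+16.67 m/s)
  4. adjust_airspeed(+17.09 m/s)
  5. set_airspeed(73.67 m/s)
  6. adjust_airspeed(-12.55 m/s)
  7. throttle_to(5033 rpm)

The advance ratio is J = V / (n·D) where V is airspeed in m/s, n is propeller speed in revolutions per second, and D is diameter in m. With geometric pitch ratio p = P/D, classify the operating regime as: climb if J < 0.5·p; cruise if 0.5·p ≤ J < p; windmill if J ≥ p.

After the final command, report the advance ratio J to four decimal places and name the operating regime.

set_propeller: D = 1.258 m, P = 0.816 m (p = P/D = 0.648649); state ← (V=0, rpm=0)
set_airspeed(40.86): V ← 40.86 m/s
adjust_airspeed(+16.67): V ← 40.86 +16.67 = 57.53 m/s
adjust_airspeed(+17.09): V ← 57.53 +17.09 = 74.62 m/s
set_airspeed(73.67): V ← 73.67 m/s
adjust_airspeed(-12.55): V ← 73.67 -12.55 = 61.12 m/s
throttle_to(5033): rpm ← 5033
final state: V = 61.12 m/s, rpm = 5033 → n = rpm/60 = 83.883333 rev/s
J = V / (n·D) = 61.12 / (83.883333 × 1.258) = 0.579198
regime bands: climb J<0.3243 | cruise [0.3243, 0.6486) | windmill J≥0.6486
J = 0.5792 → cruise

J = 0.5792, regime = cruise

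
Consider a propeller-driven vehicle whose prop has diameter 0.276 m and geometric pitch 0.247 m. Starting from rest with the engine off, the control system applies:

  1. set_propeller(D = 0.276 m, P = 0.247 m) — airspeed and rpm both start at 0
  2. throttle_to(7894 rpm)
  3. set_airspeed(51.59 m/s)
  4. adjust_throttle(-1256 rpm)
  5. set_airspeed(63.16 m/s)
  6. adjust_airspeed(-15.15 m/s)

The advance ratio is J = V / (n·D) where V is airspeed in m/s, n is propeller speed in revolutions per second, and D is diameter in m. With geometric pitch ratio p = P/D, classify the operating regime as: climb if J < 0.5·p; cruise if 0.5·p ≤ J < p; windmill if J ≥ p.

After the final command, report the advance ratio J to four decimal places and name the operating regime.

set_propeller: D = 0.276 m, P = 0.247 m (p = P/D = 0.894928); state ← (V=0, rpm=0)
throttle_to(7894): rpm ← 7894
set_airspeed(51.59): V ← 51.59 m/s
adjust_throttle(-1256): rpm ← 7894 -1256 = 6638
set_airspeed(63.16): V ← 63.16 m/s
adjust_airspeed(-15.15): V ← 63.16 -15.15 = 48.01 m/s
final state: V = 48.01 m/s, rpm = 6638 → n = rpm/60 = 110.633333 rev/s
J = V / (n·D) = 48.01 / (110.633333 × 0.276) = 1.572304
regime bands: climb J<0.4475 | cruise [0.4475, 0.8949) | windmill J≥0.8949
J = 1.5723 → windmill

J = 1.5723, regime = windmill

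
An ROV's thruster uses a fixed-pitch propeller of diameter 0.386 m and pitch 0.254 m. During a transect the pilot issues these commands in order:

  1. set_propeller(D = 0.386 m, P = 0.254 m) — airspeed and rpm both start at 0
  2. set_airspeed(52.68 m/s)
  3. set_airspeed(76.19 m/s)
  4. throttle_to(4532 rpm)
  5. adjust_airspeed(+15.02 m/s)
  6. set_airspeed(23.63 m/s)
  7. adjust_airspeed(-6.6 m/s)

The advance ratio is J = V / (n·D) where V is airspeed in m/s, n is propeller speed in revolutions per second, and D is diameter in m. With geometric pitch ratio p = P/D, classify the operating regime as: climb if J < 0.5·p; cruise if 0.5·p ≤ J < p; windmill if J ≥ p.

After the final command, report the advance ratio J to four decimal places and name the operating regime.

set_propeller: D = 0.386 m, P = 0.254 m (p = P/D = 0.658031); state ← (V=0, rpm=0)
set_airspeed(52.68): V ← 52.68 m/s
set_airspeed(76.19): V ← 76.19 m/s
throttle_to(4532): rpm ← 4532
adjust_airspeed(+15.02): V ← 76.19 +15.02 = 91.21 m/s
set_airspeed(23.63): V ← 23.63 m/s
adjust_airspeed(-6.6): V ← 23.63 -6.6 = 17.03 m/s
final state: V = 17.03 m/s, rpm = 4532 → n = rpm/60 = 75.533333 rev/s
J = V / (n·D) = 17.03 / (75.533333 × 0.386) = 0.584102
regime bands: climb J<0.3290 | cruise [0.3290, 0.6580) | windmill J≥0.6580
J = 0.5841 → cruise

J = 0.5841, regime = cruise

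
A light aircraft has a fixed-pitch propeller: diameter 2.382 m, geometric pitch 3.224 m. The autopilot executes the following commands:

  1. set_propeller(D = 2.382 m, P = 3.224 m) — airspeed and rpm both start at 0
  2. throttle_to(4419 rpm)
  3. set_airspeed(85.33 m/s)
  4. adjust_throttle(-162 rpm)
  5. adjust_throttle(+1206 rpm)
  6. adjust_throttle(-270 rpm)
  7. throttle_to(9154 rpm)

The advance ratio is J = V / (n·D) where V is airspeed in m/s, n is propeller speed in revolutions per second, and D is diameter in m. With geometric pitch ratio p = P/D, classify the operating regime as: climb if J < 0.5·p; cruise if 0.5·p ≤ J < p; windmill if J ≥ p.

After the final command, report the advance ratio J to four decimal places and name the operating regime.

J = 0.2348, regime = climb

set_propeller: D = 2.382 m, P = 3.224 m (p = P/D = 1.353484); state ← (V=0, rpm=0)
throttle_to(4419): rpm ← 4419
set_airspeed(85.33): V ← 85.33 m/s
adjust_throttle(-162): rpm ← 4419 -162 = 4257
adjust_throttle(+1206): rpm ← 4257 +1206 = 5463
adjust_throttle(-270): rpm ← 5463 -270 = 5193
throttle_to(9154): rpm ← 9154
final state: V = 85.33 m/s, rpm = 9154 → n = rpm/60 = 152.566667 rev/s
J = V / (n·D) = 85.33 / (152.566667 × 2.382) = 0.234801
regime bands: climb J<0.6767 | cruise [0.6767, 1.3535) | windmill J≥1.3535
J = 0.2348 → climb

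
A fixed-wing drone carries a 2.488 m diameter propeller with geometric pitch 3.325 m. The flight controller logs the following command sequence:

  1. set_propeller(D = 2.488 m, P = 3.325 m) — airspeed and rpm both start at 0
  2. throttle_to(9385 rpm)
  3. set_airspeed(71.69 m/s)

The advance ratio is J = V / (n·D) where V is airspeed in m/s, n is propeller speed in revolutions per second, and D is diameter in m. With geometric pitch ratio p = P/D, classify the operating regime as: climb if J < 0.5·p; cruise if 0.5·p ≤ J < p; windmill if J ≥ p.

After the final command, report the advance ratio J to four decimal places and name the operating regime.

J = 0.1842, regime = climb

set_propeller: D = 2.488 m, P = 3.325 m (p = P/D = 1.336415); state ← (V=0, rpm=0)
throttle_to(9385): rpm ← 9385
set_airspeed(71.69): V ← 71.69 m/s
final state: V = 71.69 m/s, rpm = 9385 → n = rpm/60 = 156.416667 rev/s
J = V / (n·D) = 71.69 / (156.416667 × 2.488) = 0.184215
regime bands: climb J<0.6682 | cruise [0.6682, 1.3364) | windmill J≥1.3364
J = 0.1842 → climb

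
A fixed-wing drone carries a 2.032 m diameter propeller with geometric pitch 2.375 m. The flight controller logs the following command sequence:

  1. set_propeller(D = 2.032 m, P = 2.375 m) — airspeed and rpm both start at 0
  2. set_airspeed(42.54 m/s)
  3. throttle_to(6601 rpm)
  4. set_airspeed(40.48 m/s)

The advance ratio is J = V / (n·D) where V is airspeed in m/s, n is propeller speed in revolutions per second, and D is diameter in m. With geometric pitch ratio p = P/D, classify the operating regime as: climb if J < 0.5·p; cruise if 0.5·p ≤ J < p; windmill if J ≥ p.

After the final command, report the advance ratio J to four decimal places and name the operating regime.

J = 0.1811, regime = climb

set_propeller: D = 2.032 m, P = 2.375 m (p = P/D = 1.168799); state ← (V=0, rpm=0)
set_airspeed(42.54): V ← 42.54 m/s
throttle_to(6601): rpm ← 6601
set_airspeed(40.48): V ← 40.48 m/s
final state: V = 40.48 m/s, rpm = 6601 → n = rpm/60 = 110.016667 rev/s
J = V / (n·D) = 40.48 / (110.016667 × 2.032) = 0.181075
regime bands: climb J<0.5844 | cruise [0.5844, 1.1688) | windmill J≥1.1688
J = 0.1811 → climb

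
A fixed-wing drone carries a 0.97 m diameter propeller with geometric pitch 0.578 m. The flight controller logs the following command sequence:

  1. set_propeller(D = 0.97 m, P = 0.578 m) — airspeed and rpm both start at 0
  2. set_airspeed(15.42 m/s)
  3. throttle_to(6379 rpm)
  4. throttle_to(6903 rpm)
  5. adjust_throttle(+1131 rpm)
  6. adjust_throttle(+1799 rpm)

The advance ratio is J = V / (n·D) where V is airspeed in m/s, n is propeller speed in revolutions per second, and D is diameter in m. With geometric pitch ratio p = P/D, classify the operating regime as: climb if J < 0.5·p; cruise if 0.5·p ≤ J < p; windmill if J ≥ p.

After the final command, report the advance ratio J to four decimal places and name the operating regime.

set_propeller: D = 0.97 m, P = 0.578 m (p = P/D = 0.595876); state ← (V=0, rpm=0)
set_airspeed(15.42): V ← 15.42 m/s
throttle_to(6379): rpm ← 6379
throttle_to(6903): rpm ← 6903
adjust_throttle(+1131): rpm ← 6903 +1131 = 8034
adjust_throttle(+1799): rpm ← 8034 +1799 = 9833
final state: V = 15.42 m/s, rpm = 9833 → n = rpm/60 = 163.883333 rev/s
J = V / (n·D) = 15.42 / (163.883333 × 0.97) = 0.097001
regime bands: climb J<0.2979 | cruise [0.2979, 0.5959) | windmill J≥0.5959
J = 0.0970 → climb

J = 0.0970, regime = climb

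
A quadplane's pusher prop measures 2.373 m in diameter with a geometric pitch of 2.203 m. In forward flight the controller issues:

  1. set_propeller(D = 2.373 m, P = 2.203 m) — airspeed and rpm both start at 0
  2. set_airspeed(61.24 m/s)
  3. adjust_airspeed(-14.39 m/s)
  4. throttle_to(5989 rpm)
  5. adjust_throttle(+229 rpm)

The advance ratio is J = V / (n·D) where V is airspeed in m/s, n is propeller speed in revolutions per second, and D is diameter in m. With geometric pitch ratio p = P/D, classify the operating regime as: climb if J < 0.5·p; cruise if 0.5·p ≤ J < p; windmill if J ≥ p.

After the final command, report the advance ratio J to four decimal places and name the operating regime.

J = 0.1905, regime = climb

set_propeller: D = 2.373 m, P = 2.203 m (p = P/D = 0.928361); state ← (V=0, rpm=0)
set_airspeed(61.24): V ← 61.24 m/s
adjust_airspeed(-14.39): V ← 61.24 -14.39 = 46.85 m/s
throttle_to(5989): rpm ← 5989
adjust_throttle(+229): rpm ← 5989 +229 = 6218
final state: V = 46.85 m/s, rpm = 6218 → n = rpm/60 = 103.633333 rev/s
J = V / (n·D) = 46.85 / (103.633333 × 2.373) = 0.190508
regime bands: climb J<0.4642 | cruise [0.4642, 0.9284) | windmill J≥0.9284
J = 0.1905 → climb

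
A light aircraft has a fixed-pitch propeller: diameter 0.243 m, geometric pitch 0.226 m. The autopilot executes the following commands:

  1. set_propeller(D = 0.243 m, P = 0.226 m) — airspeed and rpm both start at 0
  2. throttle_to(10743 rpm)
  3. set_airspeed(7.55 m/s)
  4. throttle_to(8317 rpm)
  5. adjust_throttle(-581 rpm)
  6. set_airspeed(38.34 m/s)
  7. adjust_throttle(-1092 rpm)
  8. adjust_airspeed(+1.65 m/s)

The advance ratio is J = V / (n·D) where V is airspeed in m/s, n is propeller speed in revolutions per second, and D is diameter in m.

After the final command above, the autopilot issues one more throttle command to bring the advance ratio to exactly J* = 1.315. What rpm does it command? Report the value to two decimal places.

set_propeller: D = 0.243 m, P = 0.226 m (p = P/D = 0.930041); state ← (V=0, rpm=0)
throttle_to(10743): rpm ← 10743
set_airspeed(7.55): V ← 7.55 m/s
throttle_to(8317): rpm ← 8317
adjust_throttle(-581): rpm ← 8317 -581 = 7736
set_airspeed(38.34): V ← 38.34 m/s
adjust_throttle(-1092): rpm ← 7736 -1092 = 6644
adjust_airspeed(+1.65): V ← 38.34 +1.65 = 39.99 m/s
final state: V = 39.99 m/s, rpm = 6644 → n = rpm/60 = 110.733333 rev/s
target J* = 1.315; solve J* = V/(n·D) for n: n = V/(J*·D) = 39.99/(1.315 × 0.243) = 125.146693 rev/s
rpm = 60·n = 7508.801577

rpm = 7508.80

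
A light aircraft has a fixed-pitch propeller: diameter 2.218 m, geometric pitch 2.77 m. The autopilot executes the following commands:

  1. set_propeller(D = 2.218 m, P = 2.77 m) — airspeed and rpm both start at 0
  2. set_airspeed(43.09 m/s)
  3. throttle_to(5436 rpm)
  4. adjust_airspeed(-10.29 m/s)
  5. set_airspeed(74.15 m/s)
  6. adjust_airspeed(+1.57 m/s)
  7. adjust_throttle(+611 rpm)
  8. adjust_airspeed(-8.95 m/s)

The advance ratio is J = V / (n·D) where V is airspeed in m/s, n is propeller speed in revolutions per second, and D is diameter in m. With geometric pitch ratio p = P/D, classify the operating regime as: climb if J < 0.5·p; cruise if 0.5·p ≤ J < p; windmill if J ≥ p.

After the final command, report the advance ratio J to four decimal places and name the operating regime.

J = 0.2987, regime = climb

set_propeller: D = 2.218 m, P = 2.77 m (p = P/D = 1.248873); state ← (V=0, rpm=0)
set_airspeed(43.09): V ← 43.09 m/s
throttle_to(5436): rpm ← 5436
adjust_airspeed(-10.29): V ← 43.09 -10.29 = 32.8 m/s
set_airspeed(74.15): V ← 74.15 m/s
adjust_airspeed(+1.57): V ← 74.15 +1.57 = 75.72 m/s
adjust_throttle(+611): rpm ← 5436 +611 = 6047
adjust_airspeed(-8.95): V ← 75.72 -8.95 = 66.77 m/s
final state: V = 66.77 m/s, rpm = 6047 → n = rpm/60 = 100.783333 rev/s
J = V / (n·D) = 66.77 / (100.783333 × 2.218) = 0.298697
regime bands: climb J<0.6244 | cruise [0.6244, 1.2489) | windmill J≥1.2489
J = 0.2987 → climb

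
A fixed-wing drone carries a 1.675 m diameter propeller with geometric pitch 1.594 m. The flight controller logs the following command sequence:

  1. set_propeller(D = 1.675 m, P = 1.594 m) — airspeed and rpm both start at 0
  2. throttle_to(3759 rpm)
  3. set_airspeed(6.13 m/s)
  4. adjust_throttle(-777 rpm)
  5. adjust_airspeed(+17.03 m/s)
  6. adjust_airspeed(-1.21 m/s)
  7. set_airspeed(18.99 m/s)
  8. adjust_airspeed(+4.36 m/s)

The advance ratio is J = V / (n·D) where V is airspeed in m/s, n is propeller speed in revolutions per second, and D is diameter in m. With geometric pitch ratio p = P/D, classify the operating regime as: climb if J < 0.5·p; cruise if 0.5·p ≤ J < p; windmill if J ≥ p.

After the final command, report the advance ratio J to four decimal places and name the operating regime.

set_propeller: D = 1.675 m, P = 1.594 m (p = P/D = 0.951642); state ← (V=0, rpm=0)
throttle_to(3759): rpm ← 3759
set_airspeed(6.13): V ← 6.13 m/s
adjust_throttle(-777): rpm ← 3759 -777 = 2982
adjust_airspeed(+17.03): V ← 6.13 +17.03 = 23.16 m/s
adjust_airspeed(-1.21): V ← 23.16 -1.21 = 21.95 m/s
set_airspeed(18.99): V ← 18.99 m/s
adjust_airspeed(+4.36): V ← 18.99 +4.36 = 23.35 m/s
final state: V = 23.35 m/s, rpm = 2982 → n = rpm/60 = 49.700000 rev/s
J = V / (n·D) = 23.35 / (49.700000 × 1.675) = 0.280489
regime bands: climb J<0.4758 | cruise [0.4758, 0.9516) | windmill J≥0.9516
J = 0.2805 → climb

J = 0.2805, regime = climb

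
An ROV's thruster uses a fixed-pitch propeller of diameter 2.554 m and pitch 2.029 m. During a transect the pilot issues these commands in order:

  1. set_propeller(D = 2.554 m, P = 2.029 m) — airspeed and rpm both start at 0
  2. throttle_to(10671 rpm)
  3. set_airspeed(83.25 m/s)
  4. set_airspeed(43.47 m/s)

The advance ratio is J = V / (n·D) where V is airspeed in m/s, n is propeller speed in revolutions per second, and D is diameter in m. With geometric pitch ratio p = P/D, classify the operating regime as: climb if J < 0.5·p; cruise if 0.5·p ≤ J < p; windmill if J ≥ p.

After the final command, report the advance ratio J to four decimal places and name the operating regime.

J = 0.0957, regime = climb

set_propeller: D = 2.554 m, P = 2.029 m (p = P/D = 0.794440); state ← (V=0, rpm=0)
throttle_to(10671): rpm ← 10671
set_airspeed(83.25): V ← 83.25 m/s
set_airspeed(43.47): V ← 43.47 m/s
final state: V = 43.47 m/s, rpm = 10671 → n = rpm/60 = 177.850000 rev/s
J = V / (n·D) = 43.47 / (177.850000 × 2.554) = 0.095701
regime bands: climb J<0.3972 | cruise [0.3972, 0.7944) | windmill J≥0.7944
J = 0.0957 → climb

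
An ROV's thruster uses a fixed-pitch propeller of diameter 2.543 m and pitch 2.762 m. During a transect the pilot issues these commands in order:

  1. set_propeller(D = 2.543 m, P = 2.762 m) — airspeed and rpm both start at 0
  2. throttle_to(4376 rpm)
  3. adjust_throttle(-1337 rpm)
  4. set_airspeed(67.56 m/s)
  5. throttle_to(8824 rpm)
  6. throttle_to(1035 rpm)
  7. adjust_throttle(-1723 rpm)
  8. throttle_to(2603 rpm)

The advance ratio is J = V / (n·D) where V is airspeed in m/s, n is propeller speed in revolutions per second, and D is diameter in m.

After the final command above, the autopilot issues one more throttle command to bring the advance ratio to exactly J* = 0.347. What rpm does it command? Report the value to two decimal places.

set_propeller: D = 2.543 m, P = 2.762 m (p = P/D = 1.086119); state ← (V=0, rpm=0)
throttle_to(4376): rpm ← 4376
adjust_throttle(-1337): rpm ← 4376 -1337 = 3039
set_airspeed(67.56): V ← 67.56 m/s
throttle_to(8824): rpm ← 8824
throttle_to(1035): rpm ← 1035
adjust_throttle(-1723): rpm ← 1035 -1723 = -688
throttle_to(2603): rpm ← 2603
final state: V = 67.56 m/s, rpm = 2603 → n = rpm/60 = 43.383333 rev/s
target J* = 0.347; solve J* = V/(n·D) for n: n = V/(J*·D) = 67.56/(0.347 × 2.543) = 76.562095 rev/s
rpm = 60·n = 4593.725671

rpm = 4593.73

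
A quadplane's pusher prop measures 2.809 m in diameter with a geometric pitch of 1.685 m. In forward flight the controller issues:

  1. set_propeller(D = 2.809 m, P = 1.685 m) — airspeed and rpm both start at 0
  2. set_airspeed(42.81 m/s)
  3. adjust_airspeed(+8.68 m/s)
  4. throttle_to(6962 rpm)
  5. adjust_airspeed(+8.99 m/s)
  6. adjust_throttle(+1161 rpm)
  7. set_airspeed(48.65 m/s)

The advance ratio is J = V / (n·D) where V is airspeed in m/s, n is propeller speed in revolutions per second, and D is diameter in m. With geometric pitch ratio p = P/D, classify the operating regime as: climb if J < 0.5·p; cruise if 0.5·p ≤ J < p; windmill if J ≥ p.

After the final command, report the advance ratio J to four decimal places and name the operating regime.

set_propeller: D = 2.809 m, P = 1.685 m (p = P/D = 0.599858); state ← (V=0, rpm=0)
set_airspeed(42.81): V ← 42.81 m/s
adjust_airspeed(+8.68): V ← 42.81 +8.68 = 51.49 m/s
throttle_to(6962): rpm ← 6962
adjust_airspeed(+8.99): V ← 51.49 +8.99 = 60.48 m/s
adjust_throttle(+1161): rpm ← 6962 +1161 = 8123
set_airspeed(48.65): V ← 48.65 m/s
final state: V = 48.65 m/s, rpm = 8123 → n = rpm/60 = 135.383333 rev/s
J = V / (n·D) = 48.65 / (135.383333 × 2.809) = 0.127928
regime bands: climb J<0.2999 | cruise [0.2999, 0.5999) | windmill J≥0.5999
J = 0.1279 → climb

J = 0.1279, regime = climb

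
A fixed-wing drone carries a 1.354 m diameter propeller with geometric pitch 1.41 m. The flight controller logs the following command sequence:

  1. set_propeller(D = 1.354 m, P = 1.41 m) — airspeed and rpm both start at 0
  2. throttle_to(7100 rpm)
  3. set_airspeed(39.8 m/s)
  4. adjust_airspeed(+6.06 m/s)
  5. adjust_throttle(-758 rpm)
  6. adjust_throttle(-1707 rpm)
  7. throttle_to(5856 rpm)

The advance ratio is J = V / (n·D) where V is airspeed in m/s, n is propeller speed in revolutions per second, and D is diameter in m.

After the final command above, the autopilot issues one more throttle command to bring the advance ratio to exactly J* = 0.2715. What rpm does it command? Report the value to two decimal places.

set_propeller: D = 1.354 m, P = 1.41 m (p = P/D = 1.041359); state ← (V=0, rpm=0)
throttle_to(7100): rpm ← 7100
set_airspeed(39.8): V ← 39.8 m/s
adjust_airspeed(+6.06): V ← 39.8 +6.06 = 45.86 m/s
adjust_throttle(-758): rpm ← 7100 -758 = 6342
adjust_throttle(-1707): rpm ← 6342 -1707 = 4635
throttle_to(5856): rpm ← 5856
final state: V = 45.86 m/s, rpm = 5856 → n = rpm/60 = 97.600000 rev/s
target J* = 0.2715; solve J* = V/(n·D) for n: n = V/(J*·D) = 45.86/(0.2715 × 1.354) = 124.751436 rev/s
rpm = 60·n = 7485.086137

rpm = 7485.09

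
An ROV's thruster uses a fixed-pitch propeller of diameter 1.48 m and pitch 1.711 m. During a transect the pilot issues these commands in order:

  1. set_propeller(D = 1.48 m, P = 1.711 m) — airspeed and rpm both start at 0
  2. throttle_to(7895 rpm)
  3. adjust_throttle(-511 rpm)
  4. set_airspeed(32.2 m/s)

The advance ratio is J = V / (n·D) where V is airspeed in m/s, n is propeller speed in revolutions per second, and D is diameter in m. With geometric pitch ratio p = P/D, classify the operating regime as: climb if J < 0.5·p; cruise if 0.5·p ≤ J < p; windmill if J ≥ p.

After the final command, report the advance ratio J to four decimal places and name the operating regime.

J = 0.1768, regime = climb

set_propeller: D = 1.48 m, P = 1.711 m (p = P/D = 1.156081); state ← (V=0, rpm=0)
throttle_to(7895): rpm ← 7895
adjust_throttle(-511): rpm ← 7895 -511 = 7384
set_airspeed(32.2): V ← 32.2 m/s
final state: V = 32.2 m/s, rpm = 7384 → n = rpm/60 = 123.066667 rev/s
J = V / (n·D) = 32.2 / (123.066667 × 1.48) = 0.176788
regime bands: climb J<0.5780 | cruise [0.5780, 1.1561) | windmill J≥1.1561
J = 0.1768 → climb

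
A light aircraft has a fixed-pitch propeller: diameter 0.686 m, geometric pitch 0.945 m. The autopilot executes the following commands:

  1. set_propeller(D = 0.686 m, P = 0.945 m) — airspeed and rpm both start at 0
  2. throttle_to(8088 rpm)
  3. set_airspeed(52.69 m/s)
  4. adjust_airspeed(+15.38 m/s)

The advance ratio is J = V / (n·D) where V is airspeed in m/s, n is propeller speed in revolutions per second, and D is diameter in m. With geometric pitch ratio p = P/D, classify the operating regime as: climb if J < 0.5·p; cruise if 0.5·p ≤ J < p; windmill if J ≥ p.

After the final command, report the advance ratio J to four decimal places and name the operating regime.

J = 0.7361, regime = cruise

set_propeller: D = 0.686 m, P = 0.945 m (p = P/D = 1.377551); state ← (V=0, rpm=0)
throttle_to(8088): rpm ← 8088
set_airspeed(52.69): V ← 52.69 m/s
adjust_airspeed(+15.38): V ← 52.69 +15.38 = 68.07 m/s
final state: V = 68.07 m/s, rpm = 8088 → n = rpm/60 = 134.800000 rev/s
J = V / (n·D) = 68.07 / (134.800000 × 0.686) = 0.736108
regime bands: climb J<0.6888 | cruise [0.6888, 1.3776) | windmill J≥1.3776
J = 0.7361 → cruise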